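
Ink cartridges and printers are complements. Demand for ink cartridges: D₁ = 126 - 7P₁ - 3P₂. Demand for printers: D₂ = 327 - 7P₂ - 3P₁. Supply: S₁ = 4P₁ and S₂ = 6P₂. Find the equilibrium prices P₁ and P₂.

P₁ = 657/134, P₂ = 3219/134

Market 1: 126 - 7P₁ - 3P₂ = 4P₁ → 11P₁ + 3P₂ = 126.
Market 2: 13P₂ + 3P₁ = 327.
Eliminating P₂: 13×(1) − 3×(2) gives 134P₁ = 657, so P₁ = 657/134.
Back-substitute into (2): P₂ = (327 − 3×657/134) / 13 = 3219/134.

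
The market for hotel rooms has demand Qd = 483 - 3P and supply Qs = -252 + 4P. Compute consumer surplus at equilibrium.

Consumer surplus = 4704

Equilibrium: 483 - 3P = -252 + 4P gives P* = 105, Q* = 168.
Demand choke price (Qd = 0): P = 161.
CS = ½(161 − 105)(168) = 4704.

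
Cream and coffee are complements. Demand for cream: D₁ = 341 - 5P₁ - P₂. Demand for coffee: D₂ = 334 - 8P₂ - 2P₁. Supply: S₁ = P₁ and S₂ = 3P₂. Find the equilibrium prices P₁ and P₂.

P₁ = 53.390625, P₂ = 20.65625

Market 1: 341 - 5P₁ - P₂ = P₁ → 6P₁ + P₂ = 341.
Market 2: 11P₂ + 2P₁ = 334.
Eliminating P₂: 11×(1) − 1×(2) gives 64P₁ = 3417, so P₁ = 53.390625.
Back-substitute into (2): P₂ = (334 − 2×53.390625) / 11 = 20.65625.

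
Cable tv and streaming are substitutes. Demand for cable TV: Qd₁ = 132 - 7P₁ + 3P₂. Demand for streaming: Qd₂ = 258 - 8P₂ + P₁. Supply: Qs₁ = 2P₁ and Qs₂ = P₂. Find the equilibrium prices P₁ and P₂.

Market 1: 132 - 7P₁ + 3P₂ = 2P₁ → 9P₁ - 3P₂ = 132.
Market 2: 9P₂ - P₁ = 258.
Eliminating P₂: 9×(1) + 3×(2) gives 78P₁ = 1962, so P₁ = 327/13.
Back-substitute into (2): P₂ = (258 + 1×327/13) / 9 = 409/13.

P₁ = 327/13, P₂ = 409/13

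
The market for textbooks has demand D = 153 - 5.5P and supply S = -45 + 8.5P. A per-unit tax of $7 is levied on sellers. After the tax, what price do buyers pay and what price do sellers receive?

Pre-tax equilibrium: P* = 99/7, Q* = 1053/14.
Tax on sellers shifts supply to S = -45 + 8.5(P − 7) = -104.5 + 8.5P.
153 - 5.5P = -104.5 + 8.5P gives buyer price Pb = 515/28; sellers receive Ps = 515/28 − 7 = 319/28.
New quantity: Q = 153 − 5.5(515/28) = 2903/56.

Buyers pay 515/28, sellers receive 319/28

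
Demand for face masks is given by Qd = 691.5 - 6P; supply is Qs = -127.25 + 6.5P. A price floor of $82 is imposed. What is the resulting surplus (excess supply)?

Equilibrium price would be P* = 65.5, so the floor at 82 binds.
At P = 82: Qd = 199.5, Qs = 405.75.
Surplus = 405.75 − 199.5 = 206.25.

Surplus = 206.25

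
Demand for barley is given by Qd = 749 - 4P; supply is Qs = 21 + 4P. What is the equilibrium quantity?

Set Qd = Qs: 749 - 4P = 21 + 4P.
728 = 8P, so P* = 91.
Q* = 749 − 4(91) = 385.

Q* = 385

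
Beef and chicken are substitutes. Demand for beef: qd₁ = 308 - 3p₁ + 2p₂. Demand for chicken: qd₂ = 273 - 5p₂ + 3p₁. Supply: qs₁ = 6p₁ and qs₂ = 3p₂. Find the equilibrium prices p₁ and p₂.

Market 1: 308 - 3p₁ + 2p₂ = 6p₁ → 9p₁ - 2p₂ = 308.
Market 2: 8p₂ - 3p₁ = 273.
Eliminating p₂: 8×(1) + 2×(2) gives 66p₁ = 3010, so p₁ = 1505/33.
Back-substitute into (2): p₂ = (273 + 3×1505/33) / 8 = 1127/22.

p₁ = 1505/33, p₂ = 1127/22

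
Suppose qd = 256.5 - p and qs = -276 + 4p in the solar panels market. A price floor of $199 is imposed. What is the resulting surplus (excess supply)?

Equilibrium price would be p* = 106.5, so the floor at 199 binds.
At p = 199: qd = 57.5, qs = 520.
Surplus = 520 − 57.5 = 462.5.

Surplus = 462.5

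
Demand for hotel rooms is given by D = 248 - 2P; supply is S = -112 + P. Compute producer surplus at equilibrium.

Producer surplus = 32

Equilibrium: 248 - 2P = -112 + P gives P* = 120, Q* = 8.
Supply starts at P = 112 (where S = 0).
PS = ½(120 − 112)(8) = 32.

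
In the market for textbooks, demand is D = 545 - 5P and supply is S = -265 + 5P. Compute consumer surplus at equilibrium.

Consumer surplus = 1960

Equilibrium: 545 - 5P = -265 + 5P gives P* = 81, Q* = 140.
Demand choke price (D = 0): P = 109.
CS = ½(109 − 81)(140) = 1960.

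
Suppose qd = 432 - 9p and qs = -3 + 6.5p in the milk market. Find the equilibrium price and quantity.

Set qd = qs: 432 - 9p = -3 + 6.5p.
435 = 15.5p, so p* = 870/31.
q* = 432 − 9(870/31) = 5562/31.

p* = 870/31, q* = 5562/31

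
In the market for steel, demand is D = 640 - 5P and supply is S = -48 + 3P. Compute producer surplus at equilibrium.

Equilibrium: 640 - 5P = -48 + 3P gives P* = 86, Q* = 210.
Supply starts at P = 16 (where S = 0).
PS = ½(86 − 16)(210) = 7350.

Producer surplus = 7350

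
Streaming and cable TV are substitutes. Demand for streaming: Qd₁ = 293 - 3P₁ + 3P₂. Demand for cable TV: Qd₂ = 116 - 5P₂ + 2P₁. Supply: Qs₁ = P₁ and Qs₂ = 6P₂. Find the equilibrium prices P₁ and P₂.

Market 1: 293 - 3P₁ + 3P₂ = P₁ → 4P₁ - 3P₂ = 293.
Market 2: 11P₂ - 2P₁ = 116.
Eliminating P₂: 11×(1) + 3×(2) gives 38P₁ = 3571, so P₁ = 3571/38.
Back-substitute into (2): P₂ = (116 + 2×3571/38) / 11 = 525/19.

P₁ = 3571/38, P₂ = 525/19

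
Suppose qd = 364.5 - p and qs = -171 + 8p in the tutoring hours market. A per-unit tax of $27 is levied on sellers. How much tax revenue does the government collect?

Tax revenue = 7587

Pre-tax equilibrium: p* = 59.5, q* = 305.
Tax on sellers shifts supply to qs = -171 + 8(p − 27) = -387 + 8p.
364.5 - p = -387 + 8p gives buyer price pb = 83.5; sellers receive ps = 83.5 − 27 = 56.5.
New quantity: q = 364.5 − 1(83.5) = 281.
Revenue = 27 × 281 = 7587.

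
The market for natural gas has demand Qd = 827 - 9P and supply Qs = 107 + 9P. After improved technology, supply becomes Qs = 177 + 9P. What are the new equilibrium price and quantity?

P' = 325/9, Q' = 502

Original equilibrium: P* = 40, Q* = 467.
New equilibrium: 827 - 9P = 177 + 9P, so 650 = 18P and P' = 325/9; Q' = 827 − 9(325/9) = 502.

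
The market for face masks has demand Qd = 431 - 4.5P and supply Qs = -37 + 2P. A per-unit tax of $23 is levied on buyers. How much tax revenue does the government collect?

Pre-tax equilibrium: P* = 72, Q* = 107.
Tax on buyers shifts demand to Qd = 431 − 4.5(P + 23) = 327.5 - 4.5P.
327.5 - 4.5P = -37 + 2P gives seller price Ps = 729/13; buyers pay Pb = 729/13 + 23 = 1028/13.
New quantity: Q = 431 − 4.5(1028/13) = 977/13.
Revenue = 23 × 977/13 = 22471/13.

Tax revenue = 22471/13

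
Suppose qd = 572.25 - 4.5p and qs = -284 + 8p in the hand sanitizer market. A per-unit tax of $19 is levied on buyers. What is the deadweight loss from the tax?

Pre-tax equilibrium: p* = 68.5, q* = 264.
Tax on buyers shifts demand to qd = 572.25 − 4.5(p + 19) = 486.75 - 4.5p.
486.75 - 4.5p = -284 + 8p gives seller price ps = 61.66; buyers pay pb = 61.66 + 19 = 80.66.
New quantity: q = 572.25 − 4.5(80.66) = 209.28.
DWL = ½ × 19 × (264 − 209.28) = 519.84.

Deadweight loss = 519.84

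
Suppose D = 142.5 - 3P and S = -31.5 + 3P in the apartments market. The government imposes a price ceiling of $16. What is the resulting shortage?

Shortage = 78

Equilibrium price would be P* = 29, so the ceiling at 16 binds.
At P = 16: D = 142.5 − 3(16) = 94.5, S = -31.5 + 3(16) = 16.5.
Shortage = 94.5 − 16.5 = 78.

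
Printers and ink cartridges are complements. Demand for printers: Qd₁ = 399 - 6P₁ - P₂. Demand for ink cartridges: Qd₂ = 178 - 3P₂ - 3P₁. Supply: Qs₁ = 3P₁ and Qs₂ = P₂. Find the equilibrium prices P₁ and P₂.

P₁ = 1418/33, P₂ = 135/11

Market 1: 399 - 6P₁ - P₂ = 3P₁ → 9P₁ + P₂ = 399.
Market 2: 4P₂ + 3P₁ = 178.
Eliminating P₂: 4×(1) − 1×(2) gives 33P₁ = 1418, so P₁ = 1418/33.
Back-substitute into (2): P₂ = (178 − 3×1418/33) / 4 = 135/11.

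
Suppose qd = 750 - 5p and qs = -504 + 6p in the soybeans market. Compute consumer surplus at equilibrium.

Consumer surplus = 3240

Equilibrium: 750 - 5p = -504 + 6p gives p* = 114, q* = 180.
Demand choke price (qd = 0): p = 150.
CS = ½(150 − 114)(180) = 3240.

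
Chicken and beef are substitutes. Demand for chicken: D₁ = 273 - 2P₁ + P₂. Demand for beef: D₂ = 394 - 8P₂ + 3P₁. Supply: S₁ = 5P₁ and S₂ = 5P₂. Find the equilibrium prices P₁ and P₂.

Market 1: 273 - 2P₁ + P₂ = 5P₁ → 7P₁ - P₂ = 273.
Market 2: 13P₂ - 3P₁ = 394.
Eliminating P₂: 13×(1) + 1×(2) gives 88P₁ = 3943, so P₁ = 3943/88.
Back-substitute into (2): P₂ = (394 + 3×3943/88) / 13 = 3577/88.

P₁ = 3943/88, P₂ = 3577/88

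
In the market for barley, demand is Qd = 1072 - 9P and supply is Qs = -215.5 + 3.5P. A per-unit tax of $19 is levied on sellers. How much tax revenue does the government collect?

Tax revenue = 1845.28

Pre-tax equilibrium: P* = 103, Q* = 145.
Tax on sellers shifts supply to Qs = -215.5 + 3.5(P − 19) = -282 + 3.5P.
1072 - 9P = -282 + 3.5P gives buyer price Pb = 108.32; sellers receive Ps = 108.32 − 19 = 89.32.
New quantity: Q = 1072 − 9(108.32) = 97.12.
Revenue = 19 × 97.12 = 1845.28.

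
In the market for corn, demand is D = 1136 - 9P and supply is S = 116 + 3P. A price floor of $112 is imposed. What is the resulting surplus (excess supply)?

Equilibrium price would be P* = 85, so the floor at 112 binds.
At P = 112: D = 128, S = 452.
Surplus = 452 − 128 = 324.

Surplus = 324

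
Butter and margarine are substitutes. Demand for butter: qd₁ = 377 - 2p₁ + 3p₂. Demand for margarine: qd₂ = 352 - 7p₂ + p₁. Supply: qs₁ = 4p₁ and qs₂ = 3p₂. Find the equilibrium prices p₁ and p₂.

Market 1: 377 - 2p₁ + 3p₂ = 4p₁ → 6p₁ - 3p₂ = 377.
Market 2: 10p₂ - p₁ = 352.
Eliminating p₂: 10×(1) + 3×(2) gives 57p₁ = 4826, so p₁ = 254/3.
Back-substitute into (2): p₂ = (352 + 1×254/3) / 10 = 131/3.

p₁ = 254/3, p₂ = 131/3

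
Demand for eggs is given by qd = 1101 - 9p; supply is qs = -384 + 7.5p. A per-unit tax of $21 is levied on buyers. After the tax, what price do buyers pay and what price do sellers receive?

Pre-tax equilibrium: p* = 90, q* = 291.
Tax on buyers shifts demand to qd = 1101 − 9(p + 21) = 912 - 9p.
912 - 9p = -384 + 7.5p gives seller price ps = 864/11; buyers pay pb = 864/11 + 21 = 1095/11.
New quantity: q = 1101 − 9(1095/11) = 2256/11.

Buyers pay 1095/11, sellers receive 864/11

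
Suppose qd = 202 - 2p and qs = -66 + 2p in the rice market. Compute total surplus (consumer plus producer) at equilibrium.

Total surplus = 2312

Equilibrium: 202 - 2p = -66 + 2p gives p* = 67, q* = 68.
Demand choke price: p = 101; supply starts at p = 33.
CS = ½(101 − 67)(68) = 1156; PS = ½(67 − 33)(68) = 1156.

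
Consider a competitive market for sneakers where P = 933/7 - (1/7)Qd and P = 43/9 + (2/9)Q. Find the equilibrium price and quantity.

P* = 83, Q* = 352

Set the two price expressions equal: 933/7 - (1/7)Q = 43/9 + (2/9)Q.
8096/63 = (23/63)Q, so Q* = 352.
P* = 933/7 − (1/7)(352) = 83.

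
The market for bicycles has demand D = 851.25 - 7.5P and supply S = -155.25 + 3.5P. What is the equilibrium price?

P* = 91.5

Set D = S: 851.25 - 7.5P = -155.25 + 3.5P.
1006.5 = 11P, so P* = 91.5.
Q* = 851.25 − 7.5(91.5) = 165.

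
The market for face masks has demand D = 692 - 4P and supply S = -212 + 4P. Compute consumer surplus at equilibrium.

Equilibrium: 692 - 4P = -212 + 4P gives P* = 113, Q* = 240.
Demand choke price (D = 0): P = 173.
CS = ½(173 − 113)(240) = 7200.

Consumer surplus = 7200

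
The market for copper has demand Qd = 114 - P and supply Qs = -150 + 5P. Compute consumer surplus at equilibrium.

Consumer surplus = 2450

Equilibrium: 114 - P = -150 + 5P gives P* = 44, Q* = 70.
Demand choke price (Qd = 0): P = 114.
CS = ½(114 − 44)(70) = 2450.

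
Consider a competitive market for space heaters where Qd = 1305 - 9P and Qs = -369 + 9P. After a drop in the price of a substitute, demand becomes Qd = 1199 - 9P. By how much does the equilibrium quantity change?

Original equilibrium: P* = 93, Q* = 468.
New equilibrium: 1199 - 9P = -369 + 9P, so 1568 = 18P and P' = 784/9; Q' = 1199 − 9(784/9) = 415.
Change in quantity: 415 − 468 = -53.

ΔQ = -53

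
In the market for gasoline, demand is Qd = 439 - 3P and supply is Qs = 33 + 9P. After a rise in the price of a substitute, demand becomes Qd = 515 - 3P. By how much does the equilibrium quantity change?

Original equilibrium: P* = 203/6, Q* = 337.5.
New equilibrium: 515 - 3P = 33 + 9P, so 482 = 12P and P' = 241/6; Q' = 515 − 3(241/6) = 394.5.
Change in quantity: 394.5 − 337.5 = 57.

ΔQ = 57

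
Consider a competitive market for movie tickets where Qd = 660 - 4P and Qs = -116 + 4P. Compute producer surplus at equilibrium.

Producer surplus = 9248

Equilibrium: 660 - 4P = -116 + 4P gives P* = 97, Q* = 272.
Supply starts at P = 29 (where Qs = 0).
PS = ½(97 − 29)(272) = 9248.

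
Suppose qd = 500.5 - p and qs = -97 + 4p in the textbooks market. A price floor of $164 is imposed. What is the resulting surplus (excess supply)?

Equilibrium price would be p* = 119.5, so the floor at 164 binds.
At p = 164: qd = 336.5, qs = 559.
Surplus = 559 − 336.5 = 222.5.

Surplus = 222.5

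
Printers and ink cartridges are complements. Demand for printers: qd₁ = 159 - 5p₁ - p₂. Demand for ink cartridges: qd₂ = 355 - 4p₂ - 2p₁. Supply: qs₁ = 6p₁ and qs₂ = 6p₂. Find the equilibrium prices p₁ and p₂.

p₁ = 1235/108, p₂ = 3587/108

Market 1: 159 - 5p₁ - p₂ = 6p₁ → 11p₁ + p₂ = 159.
Market 2: 10p₂ + 2p₁ = 355.
Eliminating p₂: 10×(1) − 1×(2) gives 108p₁ = 1235, so p₁ = 1235/108.
Back-substitute into (2): p₂ = (355 − 2×1235/108) / 10 = 3587/108.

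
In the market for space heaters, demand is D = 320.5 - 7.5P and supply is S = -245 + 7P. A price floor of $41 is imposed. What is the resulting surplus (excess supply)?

Equilibrium price would be P* = 39, so the floor at 41 binds.
At P = 41: D = 13, S = 42.
Surplus = 42 − 13 = 29.

Surplus = 29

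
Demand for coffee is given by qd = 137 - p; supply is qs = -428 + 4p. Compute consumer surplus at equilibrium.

Equilibrium: 137 - p = -428 + 4p gives p* = 113, q* = 24.
Demand choke price (qd = 0): p = 137.
CS = ½(137 − 113)(24) = 288.

Consumer surplus = 288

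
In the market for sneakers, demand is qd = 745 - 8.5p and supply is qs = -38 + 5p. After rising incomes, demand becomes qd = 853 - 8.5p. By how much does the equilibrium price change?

Δp = 8

Original equilibrium: p* = 58, q* = 252.
New equilibrium: 853 - 8.5p = -38 + 5p, so 891 = 13.5p and p' = 66; q' = 853 − 8.5(66) = 292.
Change in price: 66 − 58 = 8.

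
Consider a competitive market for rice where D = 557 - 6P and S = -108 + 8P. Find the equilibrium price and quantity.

Set D = S: 557 - 6P = -108 + 8P.
665 = 14P, so P* = 47.5.
Q* = 557 − 6(47.5) = 272.

P* = 47.5, Q* = 272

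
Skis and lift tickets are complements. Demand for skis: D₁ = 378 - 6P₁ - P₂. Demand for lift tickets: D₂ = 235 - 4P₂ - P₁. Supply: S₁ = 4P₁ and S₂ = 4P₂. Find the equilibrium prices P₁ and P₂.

Market 1: 378 - 6P₁ - P₂ = 4P₁ → 10P₁ + P₂ = 378.
Market 2: 8P₂ + P₁ = 235.
Eliminating P₂: 8×(1) − 1×(2) gives 79P₁ = 2789, so P₁ = 2789/79.
Back-substitute into (2): P₂ = (235 − 1×2789/79) / 8 = 1972/79.

P₁ = 2789/79, P₂ = 1972/79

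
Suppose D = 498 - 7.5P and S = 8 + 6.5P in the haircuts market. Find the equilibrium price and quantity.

P* = 35, Q* = 235.5

Set D = S: 498 - 7.5P = 8 + 6.5P.
490 = 14P, so P* = 35.
Q* = 498 − 7.5(35) = 235.5.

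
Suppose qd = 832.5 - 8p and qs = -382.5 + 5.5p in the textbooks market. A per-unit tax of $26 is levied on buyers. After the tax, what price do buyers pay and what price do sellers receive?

Pre-tax equilibrium: p* = 90, q* = 112.5.
Tax on buyers shifts demand to qd = 832.5 − 8(p + 26) = 624.5 - 8p.
624.5 - 8p = -382.5 + 5.5p gives seller price ps = 2014/27; buyers pay pb = 2014/27 + 26 = 2716/27.
New quantity: q = 832.5 − 8(2716/27) = 1499/54.

Buyers pay 2716/27, sellers receive 2014/27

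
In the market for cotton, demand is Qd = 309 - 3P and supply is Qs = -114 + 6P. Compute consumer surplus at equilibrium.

Equilibrium: 309 - 3P = -114 + 6P gives P* = 47, Q* = 168.
Demand choke price (Qd = 0): P = 103.
CS = ½(103 − 47)(168) = 4704.

Consumer surplus = 4704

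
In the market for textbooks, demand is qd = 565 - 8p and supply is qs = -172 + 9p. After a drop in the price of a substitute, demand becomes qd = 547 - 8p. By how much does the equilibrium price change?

Δp = -18/17

Original equilibrium: p* = 737/17, q* = 3709/17.
New equilibrium: 547 - 8p = -172 + 9p, so 719 = 17p and p' = 719/17; q' = 547 − 8(719/17) = 3547/17.
Change in price: 719/17 − 737/17 = -18/17.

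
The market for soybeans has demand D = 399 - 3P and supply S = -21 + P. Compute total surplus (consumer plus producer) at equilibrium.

Equilibrium: 399 - 3P = -21 + P gives P* = 105, Q* = 84.
Demand choke price: P = 133; supply starts at P = 21.
CS = ½(133 − 105)(84) = 1176; PS = ½(105 − 21)(84) = 3528.

Total surplus = 4704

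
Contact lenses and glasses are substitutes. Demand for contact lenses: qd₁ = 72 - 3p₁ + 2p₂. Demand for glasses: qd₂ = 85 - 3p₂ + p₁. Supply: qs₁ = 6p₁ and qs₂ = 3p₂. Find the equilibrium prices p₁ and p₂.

Market 1: 72 - 3p₁ + 2p₂ = 6p₁ → 9p₁ - 2p₂ = 72.
Market 2: 6p₂ - p₁ = 85.
Eliminating p₂: 6×(1) + 2×(2) gives 52p₁ = 602, so p₁ = 301/26.
Back-substitute into (2): p₂ = (85 + 1×301/26) / 6 = 837/52.

p₁ = 301/26, p₂ = 837/52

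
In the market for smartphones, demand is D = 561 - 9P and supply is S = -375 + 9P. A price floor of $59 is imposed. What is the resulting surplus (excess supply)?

Equilibrium price would be P* = 52, so the floor at 59 binds.
At P = 59: D = 30, S = 156.
Surplus = 156 − 30 = 126.

Surplus = 126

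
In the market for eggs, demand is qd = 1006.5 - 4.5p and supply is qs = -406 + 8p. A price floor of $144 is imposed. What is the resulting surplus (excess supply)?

Surplus = 387.5

Equilibrium price would be p* = 113, so the floor at 144 binds.
At p = 144: qd = 358.5, qs = 746.
Surplus = 746 − 358.5 = 387.5.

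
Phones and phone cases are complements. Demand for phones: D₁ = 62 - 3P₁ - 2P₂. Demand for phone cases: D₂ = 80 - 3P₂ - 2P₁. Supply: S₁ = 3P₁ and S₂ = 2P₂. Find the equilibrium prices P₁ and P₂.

Market 1: 62 - 3P₁ - 2P₂ = 3P₁ → 6P₁ + 2P₂ = 62.
Market 2: 5P₂ + 2P₁ = 80.
Eliminating P₂: 5×(1) − 2×(2) gives 26P₁ = 150, so P₁ = 75/13.
Back-substitute into (2): P₂ = (80 − 2×75/13) / 5 = 178/13.

P₁ = 75/13, P₂ = 178/13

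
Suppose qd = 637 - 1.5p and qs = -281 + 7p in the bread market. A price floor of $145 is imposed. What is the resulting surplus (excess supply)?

Surplus = 314.5

Equilibrium price would be p* = 108, so the floor at 145 binds.
At p = 145: qd = 419.5, qs = 734.
Surplus = 734 − 419.5 = 314.5.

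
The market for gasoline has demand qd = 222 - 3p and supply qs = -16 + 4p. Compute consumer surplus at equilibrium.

Consumer surplus = 2400

Equilibrium: 222 - 3p = -16 + 4p gives p* = 34, q* = 120.
Demand choke price (qd = 0): p = 74.
CS = ½(74 − 34)(120) = 2400.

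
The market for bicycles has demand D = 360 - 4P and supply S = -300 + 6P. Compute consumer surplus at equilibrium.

Equilibrium: 360 - 4P = -300 + 6P gives P* = 66, Q* = 96.
Demand choke price (D = 0): P = 90.
CS = ½(90 − 66)(96) = 1152.

Consumer surplus = 1152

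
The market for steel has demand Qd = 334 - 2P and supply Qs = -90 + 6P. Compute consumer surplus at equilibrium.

Consumer surplus = 12996

Equilibrium: 334 - 2P = -90 + 6P gives P* = 53, Q* = 228.
Demand choke price (Qd = 0): P = 167.
CS = ½(167 − 53)(228) = 12996.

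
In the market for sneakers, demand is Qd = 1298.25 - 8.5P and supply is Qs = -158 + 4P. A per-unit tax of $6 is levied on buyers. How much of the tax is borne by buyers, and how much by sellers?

Buyers bear $1.92, sellers bear $4.08

Pre-tax equilibrium: P* = 116.5, Q* = 308.
Tax on buyers shifts demand to Qd = 1298.25 − 8.5(P + 6) = 1247.25 - 8.5P.
1247.25 - 8.5P = -158 + 4P gives seller price Ps = 112.42; buyers pay Pb = 112.42 + 6 = 118.42.
New quantity: Q = 1298.25 − 8.5(118.42) = 291.68.
Buyer burden = 118.42 − 116.5 = 1.92; seller burden = 116.5 − 112.42 = 4.08.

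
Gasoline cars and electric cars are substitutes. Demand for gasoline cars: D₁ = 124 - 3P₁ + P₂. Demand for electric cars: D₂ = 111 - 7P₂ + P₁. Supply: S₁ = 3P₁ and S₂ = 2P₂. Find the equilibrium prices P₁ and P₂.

Market 1: 124 - 3P₁ + P₂ = 3P₁ → 6P₁ - P₂ = 124.
Market 2: 9P₂ - P₁ = 111.
Eliminating P₂: 9×(1) + 1×(2) gives 53P₁ = 1227, so P₁ = 1227/53.
Back-substitute into (2): P₂ = (111 + 1×1227/53) / 9 = 790/53.

P₁ = 1227/53, P₂ = 790/53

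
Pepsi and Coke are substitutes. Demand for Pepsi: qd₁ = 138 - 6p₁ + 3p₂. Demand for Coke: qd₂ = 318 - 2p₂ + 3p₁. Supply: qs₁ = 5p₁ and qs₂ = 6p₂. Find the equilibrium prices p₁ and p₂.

p₁ = 2058/79, p₂ = 3912/79

Market 1: 138 - 6p₁ + 3p₂ = 5p₁ → 11p₁ - 3p₂ = 138.
Market 2: 8p₂ - 3p₁ = 318.
Eliminating p₂: 8×(1) + 3×(2) gives 79p₁ = 2058, so p₁ = 2058/79.
Back-substitute into (2): p₂ = (318 + 3×2058/79) / 8 = 3912/79.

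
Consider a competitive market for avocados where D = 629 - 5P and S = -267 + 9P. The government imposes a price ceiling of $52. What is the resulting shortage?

Equilibrium price would be P* = 64, so the ceiling at 52 binds.
At P = 52: D = 629 − 5(52) = 369, S = -267 + 9(52) = 201.
Shortage = 369 − 201 = 168.

Shortage = 168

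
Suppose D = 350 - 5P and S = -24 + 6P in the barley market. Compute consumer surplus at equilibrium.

Equilibrium: 350 - 5P = -24 + 6P gives P* = 34, Q* = 180.
Demand choke price (D = 0): P = 70.
CS = ½(70 − 34)(180) = 3240.

Consumer surplus = 3240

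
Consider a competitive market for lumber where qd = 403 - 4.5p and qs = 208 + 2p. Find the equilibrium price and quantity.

p* = 30, q* = 268

Set qd = qs: 403 - 4.5p = 208 + 2p.
195 = 6.5p, so p* = 30.
q* = 403 − 4.5(30) = 268.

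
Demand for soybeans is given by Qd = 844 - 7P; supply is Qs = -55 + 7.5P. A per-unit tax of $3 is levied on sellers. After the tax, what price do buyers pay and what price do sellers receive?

Pre-tax equilibrium: P* = 62, Q* = 410.
Tax on sellers shifts supply to Qs = -55 + 7.5(P − 3) = -77.5 + 7.5P.
844 - 7P = -77.5 + 7.5P gives buyer price Pb = 1843/29; sellers receive Ps = 1843/29 − 3 = 1756/29.
New quantity: Q = 844 − 7(1843/29) = 11575/29.

Buyers pay 1843/29, sellers receive 1756/29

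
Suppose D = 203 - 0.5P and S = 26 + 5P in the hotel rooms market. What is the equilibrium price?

P* = 354/11

Set D = S: 203 - 0.5P = 26 + 5P.
177 = 5.5P, so P* = 354/11.
Q* = 203 − 0.5(354/11) = 2056/11.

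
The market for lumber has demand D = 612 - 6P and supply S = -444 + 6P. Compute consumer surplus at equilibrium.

Equilibrium: 612 - 6P = -444 + 6P gives P* = 88, Q* = 84.
Demand choke price (D = 0): P = 102.
CS = ½(102 − 88)(84) = 588.

Consumer surplus = 588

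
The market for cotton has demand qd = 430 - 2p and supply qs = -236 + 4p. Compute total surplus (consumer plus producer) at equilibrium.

Total surplus = 16224

Equilibrium: 430 - 2p = -236 + 4p gives p* = 111, q* = 208.
Demand choke price: p = 215; supply starts at p = 59.
CS = ½(215 − 111)(208) = 10816; PS = ½(111 − 59)(208) = 5408.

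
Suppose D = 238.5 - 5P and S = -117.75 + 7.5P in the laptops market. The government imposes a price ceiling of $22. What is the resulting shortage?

Equilibrium price would be P* = 28.5, so the ceiling at 22 binds.
At P = 22: D = 238.5 − 5(22) = 128.5, S = -117.75 + 7.5(22) = 47.25.
Shortage = 128.5 − 47.25 = 81.25.

Shortage = 81.25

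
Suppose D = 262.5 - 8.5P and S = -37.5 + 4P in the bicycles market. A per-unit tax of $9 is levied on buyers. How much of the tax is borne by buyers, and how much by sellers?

Buyers bear $2.88, sellers bear $6.12

Pre-tax equilibrium: P* = 24, Q* = 58.5.
Tax on buyers shifts demand to D = 262.5 − 8.5(P + 9) = 186 - 8.5P.
186 - 8.5P = -37.5 + 4P gives seller price Ps = 17.88; buyers pay Pb = 17.88 + 9 = 26.88.
New quantity: Q = 262.5 − 8.5(26.88) = 34.02.
Buyer burden = 26.88 − 24 = 2.88; seller burden = 24 − 17.88 = 6.12.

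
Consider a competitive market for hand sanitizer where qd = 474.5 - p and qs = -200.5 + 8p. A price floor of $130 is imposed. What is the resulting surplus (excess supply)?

Surplus = 495

Equilibrium price would be p* = 75, so the floor at 130 binds.
At p = 130: qd = 344.5, qs = 839.5.
Surplus = 839.5 − 344.5 = 495.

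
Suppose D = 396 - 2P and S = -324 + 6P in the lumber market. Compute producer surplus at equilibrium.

Equilibrium: 396 - 2P = -324 + 6P gives P* = 90, Q* = 216.
Supply starts at P = 54 (where S = 0).
PS = ½(90 − 54)(216) = 3888.

Producer surplus = 3888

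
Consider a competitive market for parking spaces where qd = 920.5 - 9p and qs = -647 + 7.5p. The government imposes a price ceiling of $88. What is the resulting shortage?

Shortage = 115.5

Equilibrium price would be p* = 95, so the ceiling at 88 binds.
At p = 88: qd = 920.5 − 9(88) = 128.5, qs = -647 + 7.5(88) = 13.
Shortage = 128.5 − 13 = 115.5.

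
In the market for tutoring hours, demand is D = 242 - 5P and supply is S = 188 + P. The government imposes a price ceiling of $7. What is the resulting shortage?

Shortage = 12

Equilibrium price would be P* = 9, so the ceiling at 7 binds.
At P = 7: D = 242 − 5(7) = 207, S = 188 + 1(7) = 195.
Shortage = 207 − 195 = 12.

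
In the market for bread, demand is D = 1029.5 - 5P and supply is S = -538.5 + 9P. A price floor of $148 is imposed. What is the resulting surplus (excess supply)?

Equilibrium price would be P* = 112, so the floor at 148 binds.
At P = 148: D = 289.5, S = 793.5.
Surplus = 793.5 − 289.5 = 504.

Surplus = 504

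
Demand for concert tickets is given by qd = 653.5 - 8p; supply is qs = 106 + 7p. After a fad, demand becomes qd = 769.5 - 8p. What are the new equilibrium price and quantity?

p' = 1327/30, q' = 12469/30

Original equilibrium: p* = 36.5, q* = 361.5.
New equilibrium: 769.5 - 8p = 106 + 7p, so 663.5 = 15p and p' = 1327/30; q' = 769.5 − 8(1327/30) = 12469/30.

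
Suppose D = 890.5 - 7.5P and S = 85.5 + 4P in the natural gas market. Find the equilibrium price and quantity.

Set D = S: 890.5 - 7.5P = 85.5 + 4P.
805 = 11.5P, so P* = 70.
Q* = 890.5 − 7.5(70) = 365.5.

P* = 70, Q* = 365.5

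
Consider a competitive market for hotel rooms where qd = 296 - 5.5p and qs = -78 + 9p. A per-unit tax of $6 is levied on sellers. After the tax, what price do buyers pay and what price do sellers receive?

Pre-tax equilibrium: p* = 748/29, q* = 4470/29.
Tax on sellers shifts supply to qs = -78 + 9(p − 6) = -132 + 9p.
296 - 5.5p = -132 + 9p gives buyer price pb = 856/29; sellers receive ps = 856/29 − 6 = 682/29.
New quantity: q = 296 − 5.5(856/29) = 3876/29.

Buyers pay 856/29, sellers receive 682/29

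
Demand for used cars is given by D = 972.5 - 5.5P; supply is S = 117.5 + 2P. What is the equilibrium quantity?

Q* = 345.5

Set D = S: 972.5 - 5.5P = 117.5 + 2P.
855 = 7.5P, so P* = 114.
Q* = 972.5 − 5.5(114) = 345.5.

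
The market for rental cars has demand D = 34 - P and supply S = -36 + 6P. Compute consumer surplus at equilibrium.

Equilibrium: 34 - P = -36 + 6P gives P* = 10, Q* = 24.
Demand choke price (D = 0): P = 34.
CS = ½(34 − 10)(24) = 288.

Consumer surplus = 288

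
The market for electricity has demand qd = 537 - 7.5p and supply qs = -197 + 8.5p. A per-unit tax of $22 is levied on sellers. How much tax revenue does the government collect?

Pre-tax equilibrium: p* = 45.875, q* = 192.9375.
Tax on sellers shifts supply to qs = -197 + 8.5(p − 22) = -384 + 8.5p.
537 - 7.5p = -384 + 8.5p gives buyer price pb = 57.5625; sellers receive ps = 57.5625 − 22 = 35.5625.
New quantity: q = 537 − 7.5(57.5625) = 105.28125.
Revenue = 22 × 105.28125 = 2316.1875.

Tax revenue = 2316.1875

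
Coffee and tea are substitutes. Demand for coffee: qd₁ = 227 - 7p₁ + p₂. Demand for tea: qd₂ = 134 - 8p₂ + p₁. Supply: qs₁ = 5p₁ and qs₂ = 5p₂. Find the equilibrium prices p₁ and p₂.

Market 1: 227 - 7p₁ + p₂ = 5p₁ → 12p₁ - p₂ = 227.
Market 2: 13p₂ - p₁ = 134.
Eliminating p₂: 13×(1) + 1×(2) gives 155p₁ = 3085, so p₁ = 617/31.
Back-substitute into (2): p₂ = (134 + 1×617/31) / 13 = 367/31.

p₁ = 617/31, p₂ = 367/31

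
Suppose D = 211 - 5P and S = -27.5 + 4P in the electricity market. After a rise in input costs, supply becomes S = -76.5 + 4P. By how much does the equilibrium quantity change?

ΔQ = -245/9

Original equilibrium: P* = 26.5, Q* = 78.5.
New equilibrium: 211 - 5P = -76.5 + 4P, so 287.5 = 9P and P' = 575/18; Q' = 211 − 5(575/18) = 923/18.
Change in quantity: 923/18 − 78.5 = -245/9.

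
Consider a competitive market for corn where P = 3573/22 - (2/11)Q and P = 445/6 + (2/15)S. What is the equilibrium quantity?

Q* = 280

Set the two price expressions equal: 3573/22 - (2/11)Q = 445/6 + (2/15)Q.
2912/33 = (52/165)Q, so Q* = 280.
P* = 3573/22 − (2/11)(280) = 111.5.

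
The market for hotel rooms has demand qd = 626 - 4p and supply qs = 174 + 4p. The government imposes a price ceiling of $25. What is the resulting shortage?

Equilibrium price would be p* = 56.5, so the ceiling at 25 binds.
At p = 25: qd = 626 − 4(25) = 526, qs = 174 + 4(25) = 274.
Shortage = 526 − 274 = 252.

Shortage = 252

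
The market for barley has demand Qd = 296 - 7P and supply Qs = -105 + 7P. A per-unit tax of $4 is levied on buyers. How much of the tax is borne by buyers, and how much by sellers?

Pre-tax equilibrium: P* = 401/14, Q* = 95.5.
Tax on buyers shifts demand to Qd = 296 − 7(P + 4) = 268 - 7P.
268 - 7P = -105 + 7P gives seller price Ps = 373/14; buyers pay Pb = 373/14 + 4 = 429/14.
New quantity: Q = 296 − 7(429/14) = 81.5.
Buyer burden = 429/14 − 401/14 = 2; seller burden = 401/14 − 373/14 = 2.

Buyers bear $2, sellers bear $2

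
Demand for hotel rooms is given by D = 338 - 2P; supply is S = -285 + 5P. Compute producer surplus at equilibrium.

Equilibrium: 338 - 2P = -285 + 5P gives P* = 89, Q* = 160.
Supply starts at P = 57 (where S = 0).
PS = ½(89 − 57)(160) = 2560.

Producer surplus = 2560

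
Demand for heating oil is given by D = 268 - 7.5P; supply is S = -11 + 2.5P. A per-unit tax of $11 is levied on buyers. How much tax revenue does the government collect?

Tax revenue = 419.375

Pre-tax equilibrium: P* = 27.9, Q* = 58.75.
Tax on buyers shifts demand to D = 268 − 7.5(P + 11) = 185.5 - 7.5P.
185.5 - 7.5P = -11 + 2.5P gives seller price Ps = 19.65; buyers pay Pb = 19.65 + 11 = 30.65.
New quantity: Q = 268 − 7.5(30.65) = 38.125.
Revenue = 11 × 38.125 = 419.375.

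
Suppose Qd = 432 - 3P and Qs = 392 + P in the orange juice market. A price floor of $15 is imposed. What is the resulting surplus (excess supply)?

Surplus = 20

Equilibrium price would be P* = 10, so the floor at 15 binds.
At P = 15: Qd = 387, Qs = 407.
Surplus = 407 − 387 = 20.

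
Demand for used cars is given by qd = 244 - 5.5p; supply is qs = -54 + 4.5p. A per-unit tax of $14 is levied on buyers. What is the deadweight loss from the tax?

Pre-tax equilibrium: p* = 29.8, q* = 80.1.
Tax on buyers shifts demand to qd = 244 − 5.5(p + 14) = 167 - 5.5p.
167 - 5.5p = -54 + 4.5p gives seller price ps = 22.1; buyers pay pb = 22.1 + 14 = 36.1.
New quantity: q = 244 − 5.5(36.1) = 45.45.
DWL = ½ × 14 × (80.1 − 45.45) = 242.55.

Deadweight loss = 242.55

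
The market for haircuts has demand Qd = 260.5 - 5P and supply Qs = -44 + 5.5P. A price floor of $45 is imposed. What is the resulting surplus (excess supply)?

Equilibrium price would be P* = 29, so the floor at 45 binds.
At P = 45: Qd = 35.5, Qs = 203.5.
Surplus = 203.5 − 35.5 = 168.

Surplus = 168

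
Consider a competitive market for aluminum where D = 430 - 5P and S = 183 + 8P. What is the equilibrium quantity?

Q* = 335

Set D = S: 430 - 5P = 183 + 8P.
247 = 13P, so P* = 19.
Q* = 430 − 5(19) = 335.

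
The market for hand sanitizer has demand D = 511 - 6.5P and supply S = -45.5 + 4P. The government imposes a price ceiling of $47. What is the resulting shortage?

Equilibrium price would be P* = 53, so the ceiling at 47 binds.
At P = 47: D = 511 − 6.5(47) = 205.5, S = -45.5 + 4(47) = 142.5.
Shortage = 205.5 − 142.5 = 63.

Shortage = 63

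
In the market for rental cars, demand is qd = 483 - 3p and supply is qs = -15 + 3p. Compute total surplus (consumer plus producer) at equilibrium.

Equilibrium: 483 - 3p = -15 + 3p gives p* = 83, q* = 234.
Demand choke price: p = 161; supply starts at p = 5.
CS = ½(161 − 83)(234) = 9126; PS = ½(83 − 5)(234) = 9126.

Total surplus = 18252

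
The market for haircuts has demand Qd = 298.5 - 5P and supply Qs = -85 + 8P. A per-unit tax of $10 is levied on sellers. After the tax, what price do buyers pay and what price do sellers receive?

Pre-tax equilibrium: P* = 29.5, Q* = 151.
Tax on sellers shifts supply to Qs = -85 + 8(P − 10) = -165 + 8P.
298.5 - 5P = -165 + 8P gives buyer price Pb = 927/26; sellers receive Ps = 927/26 − 10 = 667/26.
New quantity: Q = 298.5 − 5(927/26) = 1563/13.

Buyers pay 927/26, sellers receive 667/26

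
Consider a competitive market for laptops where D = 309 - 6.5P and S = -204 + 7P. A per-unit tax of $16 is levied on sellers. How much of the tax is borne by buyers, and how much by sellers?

Pre-tax equilibrium: P* = 38, Q* = 62.
Tax on sellers shifts supply to S = -204 + 7(P − 16) = -316 + 7P.
309 - 6.5P = -316 + 7P gives buyer price Pb = 1250/27; sellers receive Ps = 1250/27 − 16 = 818/27.
New quantity: Q = 309 − 6.5(1250/27) = 218/27.
Buyer burden = 1250/27 − 38 = 224/27; seller burden = 38 − 818/27 = 208/27.

Buyers bear 224/27, sellers bear 208/27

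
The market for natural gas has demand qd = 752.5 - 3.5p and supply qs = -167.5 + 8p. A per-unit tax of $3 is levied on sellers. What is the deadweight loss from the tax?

Pre-tax equilibrium: p* = 80, q* = 472.5.
Tax on sellers shifts supply to qs = -167.5 + 8(p − 3) = -191.5 + 8p.
752.5 - 3.5p = -191.5 + 8p gives buyer price pb = 1888/23; sellers receive ps = 1888/23 − 3 = 1819/23.
New quantity: q = 752.5 − 3.5(1888/23) = 21399/46.
DWL = ½ × 3 × (472.5 − 21399/46) = 252/23.

Deadweight loss = 252/23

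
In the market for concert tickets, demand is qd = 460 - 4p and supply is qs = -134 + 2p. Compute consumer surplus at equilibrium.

Equilibrium: 460 - 4p = -134 + 2p gives p* = 99, q* = 64.
Demand choke price (qd = 0): p = 115.
CS = ½(115 − 99)(64) = 512.

Consumer surplus = 512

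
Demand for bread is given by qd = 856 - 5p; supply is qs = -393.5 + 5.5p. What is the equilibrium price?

p* = 119

Set qd = qs: 856 - 5p = -393.5 + 5.5p.
1249.5 = 10.5p, so p* = 119.
q* = 856 − 5(119) = 261.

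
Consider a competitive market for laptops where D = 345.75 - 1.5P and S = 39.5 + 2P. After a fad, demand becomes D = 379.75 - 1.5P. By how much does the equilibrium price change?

Original equilibrium: P* = 87.5, Q* = 214.5.
New equilibrium: 379.75 - 1.5P = 39.5 + 2P, so 340.25 = 3.5P and P' = 1361/14; Q' = 379.75 − 1.5(1361/14) = 3275/14.
Change in price: 1361/14 − 87.5 = 68/7.

ΔP = 68/7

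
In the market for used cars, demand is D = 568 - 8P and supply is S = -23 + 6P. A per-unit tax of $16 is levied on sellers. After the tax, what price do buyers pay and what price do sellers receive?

Pre-tax equilibrium: P* = 591/14, Q* = 1612/7.
Tax on sellers shifts supply to S = -23 + 6(P − 16) = -119 + 6P.
568 - 8P = -119 + 6P gives buyer price Pb = 687/14; sellers receive Ps = 687/14 − 16 = 463/14.
New quantity: Q = 568 − 8(687/14) = 1228/7.

Buyers pay 687/14, sellers receive 463/14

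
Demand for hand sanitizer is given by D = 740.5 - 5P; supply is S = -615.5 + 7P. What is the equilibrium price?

Set D = S: 740.5 - 5P = -615.5 + 7P.
1356 = 12P, so P* = 113.
Q* = 740.5 − 5(113) = 175.5.

P* = 113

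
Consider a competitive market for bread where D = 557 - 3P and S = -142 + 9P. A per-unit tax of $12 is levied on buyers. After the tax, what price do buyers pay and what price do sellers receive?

Pre-tax equilibrium: P* = 58.25, Q* = 382.25.
Tax on buyers shifts demand to D = 557 − 3(P + 12) = 521 - 3P.
521 - 3P = -142 + 9P gives seller price Ps = 55.25; buyers pay Pb = 55.25 + 12 = 67.25.
New quantity: Q = 557 − 3(67.25) = 355.25.

Buyers pay $67.25, sellers receive $55.25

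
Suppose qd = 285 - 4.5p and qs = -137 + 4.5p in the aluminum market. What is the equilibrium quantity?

q* = 74

Set qd = qs: 285 - 4.5p = -137 + 4.5p.
422 = 9p, so p* = 422/9.
q* = 285 − 4.5(422/9) = 74.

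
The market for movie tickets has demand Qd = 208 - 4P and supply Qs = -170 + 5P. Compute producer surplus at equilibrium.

Producer surplus = 160

Equilibrium: 208 - 4P = -170 + 5P gives P* = 42, Q* = 40.
Supply starts at P = 34 (where Qs = 0).
PS = ½(42 − 34)(40) = 160.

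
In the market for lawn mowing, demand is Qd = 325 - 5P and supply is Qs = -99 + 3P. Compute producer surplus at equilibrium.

Equilibrium: 325 - 5P = -99 + 3P gives P* = 53, Q* = 60.
Supply starts at P = 33 (where Qs = 0).
PS = ½(53 − 33)(60) = 600.

Producer surplus = 600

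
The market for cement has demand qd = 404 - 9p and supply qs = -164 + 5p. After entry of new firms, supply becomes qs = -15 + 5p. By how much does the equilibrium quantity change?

Original equilibrium: p* = 284/7, q* = 272/7.
New equilibrium: 404 - 9p = -15 + 5p, so 419 = 14p and p' = 419/14; q' = 404 − 9(419/14) = 1885/14.
Change in quantity: 1885/14 − 272/7 = 1341/14.

Δq = 1341/14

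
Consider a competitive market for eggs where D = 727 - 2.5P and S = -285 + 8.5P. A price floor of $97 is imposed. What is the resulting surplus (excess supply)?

Equilibrium price would be P* = 92, so the floor at 97 binds.
At P = 97: D = 484.5, S = 539.5.
Surplus = 539.5 − 484.5 = 55.

Surplus = 55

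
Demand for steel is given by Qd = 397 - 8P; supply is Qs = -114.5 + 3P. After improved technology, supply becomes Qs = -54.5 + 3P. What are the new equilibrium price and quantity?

P' = 903/22, Q' = 755/11

Original equilibrium: P* = 46.5, Q* = 25.
New equilibrium: 397 - 8P = -54.5 + 3P, so 451.5 = 11P and P' = 903/22; Q' = 397 − 8(903/22) = 755/11.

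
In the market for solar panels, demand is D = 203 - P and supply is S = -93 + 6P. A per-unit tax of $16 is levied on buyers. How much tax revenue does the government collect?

Pre-tax equilibrium: P* = 296/7, Q* = 1125/7.
Tax on buyers shifts demand to D = 203 − 1(P + 16) = 187 - P.
187 - P = -93 + 6P gives seller price Ps = 40; buyers pay Pb = 40 + 16 = 56.
New quantity: Q = 203 − 1(56) = 147.
Revenue = 16 × 147 = 2352.

Tax revenue = 2352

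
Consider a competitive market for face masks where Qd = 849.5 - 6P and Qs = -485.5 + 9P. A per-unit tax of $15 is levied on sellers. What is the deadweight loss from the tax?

Pre-tax equilibrium: P* = 89, Q* = 315.5.
Tax on sellers shifts supply to Qs = -485.5 + 9(P − 15) = -620.5 + 9P.
849.5 - 6P = -620.5 + 9P gives buyer price Pb = 98; sellers receive Ps = 98 − 15 = 83.
New quantity: Q = 849.5 − 6(98) = 261.5.
DWL = ½ × 15 × (315.5 − 261.5) = 405.

Deadweight loss = 405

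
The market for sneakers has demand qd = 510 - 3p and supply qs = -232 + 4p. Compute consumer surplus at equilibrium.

Equilibrium: 510 - 3p = -232 + 4p gives p* = 106, q* = 192.
Demand choke price (qd = 0): p = 170.
CS = ½(170 − 106)(192) = 6144.

Consumer surplus = 6144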